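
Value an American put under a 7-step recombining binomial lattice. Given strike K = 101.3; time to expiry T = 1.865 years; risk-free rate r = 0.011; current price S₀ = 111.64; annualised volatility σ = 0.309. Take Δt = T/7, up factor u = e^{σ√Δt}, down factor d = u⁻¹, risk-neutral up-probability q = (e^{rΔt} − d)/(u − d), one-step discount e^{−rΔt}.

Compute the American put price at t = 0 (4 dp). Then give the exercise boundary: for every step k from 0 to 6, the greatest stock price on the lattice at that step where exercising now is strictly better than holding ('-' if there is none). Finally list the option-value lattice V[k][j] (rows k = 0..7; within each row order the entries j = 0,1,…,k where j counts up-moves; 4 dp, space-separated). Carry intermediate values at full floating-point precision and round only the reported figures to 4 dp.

Δt=0.26643  u=1.17292  d=0.85257  q=0.46937  discount=0.99707
step 7 (expiry): payoffs max(K−S,0) = 64.7453 51.0103 32.1144 6.1187 0.0000 0.0000 0.0000 0.0000
step 6: (k=6,j=0): S=42.8757, (K−S)⁺=58.4243, hold=58.1278 ⇒ V=58.4243 exercise | (k=6,j=1): S=58.9858, (K−S)⁺=42.3142, hold=42.0178 ⇒ V=42.3142 exercise | (k=6,j=2): S=81.1491, (K−S)⁺=20.1509, hold=19.8545 ⇒ V=20.1509 exercise | (k=6,j=3): S=111.6400, (K−S)⁺=0.0000, hold=3.2372 ⇒ V=3.2372 continue | (k=6,j=4): S=153.5875, (K−S)⁺=0.0000, hold=0.0000 ⇒ V=0.0000 continue | (k=6,j=5): S=211.2964, (K−S)⁺=0.0000, hold=0.0000 ⇒ V=0.0000 continue | (k=6,j=6): S=290.6888, (K−S)⁺=0.0000, hold=0.0000 ⇒ V=0.0000 continue  boundary S*=81.1491
step 5: (k=5,j=0): S=50.2897, (K−S)⁺=51.0103, hold=50.7138 ⇒ V=51.0103 exercise | (k=5,j=1): S=69.1856, (K−S)⁺=32.1144, hold=31.8180 ⇒ V=32.1144 exercise | (k=5,j=2): S=95.1813, (K−S)⁺=6.1187, hold=12.1764 ⇒ V=12.1764 continue | (k=5,j=3): S=130.9447, (K−S)⁺=0.0000, hold=1.7127 ⇒ V=1.7127 continue | (k=5,j=4): S=180.1458, (K−S)⁺=0.0000, hold=0.0000 ⇒ V=0.0000 continue | (k=5,j=5): S=247.8336, (K−S)⁺=0.0000, hold=0.0000 ⇒ V=0.0000 continue  boundary S*=69.1856
step 4: (k=4,j=0): S=58.9858, (K−S)⁺=42.3142, hold=42.0178 ⇒ V=42.3142 exercise | (k=4,j=1): S=81.1491, (K−S)⁺=20.1509, hold=22.6895 ⇒ V=22.6895 continue | (k=4,j=2): S=111.6400, (K−S)⁺=0.0000, hold=7.2438 ⇒ V=7.2438 continue | (k=4,j=3): S=153.5875, (K−S)⁺=0.0000, hold=0.9062 ⇒ V=0.9062 continue | (k=4,j=4): S=211.2964, (K−S)⁺=0.0000, hold=0.0000 ⇒ V=0.0000 continue  boundary S*=58.9858
step 3: (k=3,j=0): S=69.1856, (K−S)⁺=32.1144, hold=33.0060 ⇒ V=33.0060 continue | (k=3,j=1): S=95.1813, (K−S)⁺=6.1187, hold=15.3945 ⇒ V=15.3945 continue | (k=3,j=2): S=130.9447, (K−S)⁺=0.0000, hold=4.2566 ⇒ V=4.2566 continue | (k=3,j=3): S=180.1458, (K−S)⁺=0.0000, hold=0.4794 ⇒ V=0.4794 continue  boundary S*=-
step 2: (k=2,j=0): S=81.1491, (K−S)⁺=20.1509, hold=24.6672 ⇒ V=24.6672 continue | (k=2,j=1): S=111.6400, (K−S)⁺=0.0000, hold=10.1369 ⇒ V=10.1369 continue | (k=2,j=2): S=153.5875, (K−S)⁺=0.0000, hold=2.4764 ⇒ V=2.4764 continue  boundary S*=-
step 1: (k=1,j=0): S=95.1813, (K−S)⁺=6.1187, hold=17.7949 ⇒ V=17.7949 continue | (k=1,j=1): S=130.9447, (K−S)⁺=0.0000, hold=6.5221 ⇒ V=6.5221 continue  boundary S*=-
step 0: (k=0,j=0): S=111.6400, (K−S)⁺=0.0000, hold=12.4672 ⇒ V=12.4672 continue  boundary S*=-

price = 12.4672
boundary = - - - - 58.9858 69.1856 81.1491
tree:
12.4672
17.7949 6.5221
24.6672 10.1369 2.4764
33.0060 15.3945 4.2566 0.4794
42.3142 22.6895 7.2438 0.9062 0.0000
51.0103 32.1144 12.1764 1.7127 0.0000 0.0000
58.4243 42.3142 20.1509 3.2372 0.0000 0.0000 0.0000
64.7453 51.0103 32.1144 6.1187 0.0000 0.0000 0.0000 0.0000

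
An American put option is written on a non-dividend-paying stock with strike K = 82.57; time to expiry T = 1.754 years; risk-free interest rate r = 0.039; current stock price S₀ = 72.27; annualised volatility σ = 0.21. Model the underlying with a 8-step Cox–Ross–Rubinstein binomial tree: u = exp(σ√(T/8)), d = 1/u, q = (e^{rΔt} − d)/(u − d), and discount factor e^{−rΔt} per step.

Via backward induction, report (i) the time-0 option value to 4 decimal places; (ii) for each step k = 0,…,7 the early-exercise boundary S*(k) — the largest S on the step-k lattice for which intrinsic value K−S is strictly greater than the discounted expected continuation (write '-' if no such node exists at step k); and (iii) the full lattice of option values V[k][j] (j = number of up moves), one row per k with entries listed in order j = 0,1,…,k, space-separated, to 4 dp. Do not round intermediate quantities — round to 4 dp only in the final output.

price = 12.2936
boundary = - - 59.3675 65.5019 59.3675 65.5019 59.3675 65.5019
tree:
12.2936
17.1773 7.9715
23.2025 11.8782 4.4832
28.7623 17.0681 7.2655 1.9791
33.8014 23.2025 11.3774 3.5754 0.5327
38.3686 28.7623 17.0681 6.2922 1.1170 0.0000
42.5081 33.8014 23.2025 10.6670 2.3423 0.0000 0.0000
46.2600 38.3686 28.7623 17.0681 4.9118 0.0000 0.0000 0.0000
49.6604 42.5081 33.8014 23.2025 10.3000 0.0000 0.0000 0.0000 0.0000

Δt=0.21925, u=1.10333, d=0.90635, q=0.51903, disc=e^(-rΔt)=0.99149
k=8 terminal: V=max(K-S,0) → 49.6604 42.5081 33.8014 23.2025 10.3000 0.0000 0.0000 0.0000 0.0000
k=7: j=0 S=36.3100 intr=46.2600 cont=45.5569 V=46.2600[EX]; j=1 S=44.2014 intr=38.3686 cont=37.6656 V=38.3686[EX]; j=2 S=53.8077 intr=28.7623 cont=28.0593 V=28.7623[EX]; j=3 S=65.5019 intr=17.0681 cont=16.3651 V=17.0681[EX]; j=4 S=79.7375 intr=2.8325 cont=4.9118 V=4.9118[hold]; j=5 S=97.0670 intr=0.0000 cont=0.0000 V=0.0000[hold]; j=6 S=118.1627 intr=0.0000 cont=0.0000 V=0.0000[hold]; j=7 S=143.8432 intr=0.0000 cont=0.0000 V=0.0000[hold]  S*(7)=65.5019
k=6: j=0 S=40.0619 intr=42.5081 cont=41.8051 V=42.5081[EX]; j=1 S=48.7686 intr=33.8014 cont=33.0984 V=33.8014[EX]; j=2 S=59.3675 intr=23.2025 cont=22.4994 V=23.2025[EX]; j=3 S=72.2700 intr=10.3000 cont=10.6670 V=10.6670[hold]; j=4 S=87.9766 intr=0.0000 cont=2.3423 V=2.3423[hold]; j=5 S=107.0967 intr=0.0000 cont=0.0000 V=0.0000[hold]; j=6 S=130.3722 intr=0.0000 cont=0.0000 V=0.0000[hold]  S*(6)=59.3675
k=5: j=0 S=44.2014 intr=38.3686 cont=37.6656 V=38.3686[EX]; j=1 S=53.8077 intr=28.7623 cont=28.0593 V=28.7623[EX]; j=2 S=65.5019 intr=17.0681 cont=16.5540 V=17.0681[EX]; j=3 S=79.7375 intr=2.8325 cont=6.2922 V=6.2922[hold]; j=4 S=97.0670 intr=0.0000 cont=1.1170 V=1.1170[hold]; j=5 S=118.1627 intr=0.0000 cont=0.0000 V=0.0000[hold]  S*(5)=65.5019
k=4: j=0 S=48.7686 intr=33.8014 cont=33.0984 V=33.8014[EX]; j=1 S=59.3675 intr=23.2025 cont=22.4994 V=23.2025[EX]; j=2 S=72.2700 intr=10.3000 cont=11.3774 V=11.3774[hold]; j=3 S=87.9766 intr=0.0000 cont=3.5754 V=3.5754[hold]; j=4 S=107.0967 intr=0.0000 cont=0.5327 V=0.5327[hold]  S*(4)=59.3675
k=3: j=0 S=53.8077 intr=28.7623 cont=28.0593 V=28.7623[EX]; j=1 S=65.5019 intr=17.0681 cont=16.9195 V=17.0681[EX]; j=2 S=79.7375 intr=2.8325 cont=7.2655 V=7.2655[hold]; j=3 S=97.0670 intr=0.0000 cont=1.9791 V=1.9791[hold]  S*(3)=65.5019
k=2: j=0 S=59.3675 intr=23.2025 cont=22.4994 V=23.2025[EX]; j=1 S=72.2700 intr=10.3000 cont=11.8782 V=11.8782[hold]; j=2 S=87.9766 intr=0.0000 cont=4.4832 V=4.4832[hold]  S*(2)=59.3675
k=1: j=0 S=65.5019 intr=17.0681 cont=17.1773 V=17.1773[hold]; j=1 S=79.7375 intr=2.8325 cont=7.9715 V=7.9715[hold]  S*(1)=-
k=0: j=0 S=72.2700 intr=10.3000 cont=12.2936 V=12.2936[hold]  S*(0)=-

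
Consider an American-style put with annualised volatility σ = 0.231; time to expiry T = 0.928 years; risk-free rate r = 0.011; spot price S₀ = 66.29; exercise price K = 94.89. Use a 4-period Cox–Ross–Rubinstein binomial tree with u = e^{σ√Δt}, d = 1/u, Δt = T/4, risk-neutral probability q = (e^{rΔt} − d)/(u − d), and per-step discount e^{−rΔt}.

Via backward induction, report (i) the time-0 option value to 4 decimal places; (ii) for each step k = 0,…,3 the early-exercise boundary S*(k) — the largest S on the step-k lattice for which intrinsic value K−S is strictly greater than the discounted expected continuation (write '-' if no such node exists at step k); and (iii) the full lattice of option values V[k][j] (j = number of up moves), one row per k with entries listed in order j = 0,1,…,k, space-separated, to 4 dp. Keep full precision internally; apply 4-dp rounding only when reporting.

price = 28.6218
boundary = - 59.3098 66.2900 74.0917
tree:
28.6218
35.5802 21.3448
41.8254 28.6000 13.7124
47.4130 35.5802 20.7983 6.2205
52.4122 41.8254 28.6000 12.0784 0.0000

params: Δt=0.23200 u=1.11769 d=0.89470 q=0.48367 e^(-rΔt)=0.99745
t_4 payoffs: 52.4122 41.8254 28.6000 12.0784 0.0000
t_3: node(3,0) S=47.4770 payoff=47.4130 vs cont=47.1711 → 47.4130 [stop]  node(3,1) S=59.3098 payoff=35.5802 vs cont=35.3383 → 35.5802 [stop]  node(3,2) S=74.0917 payoff=20.7983 vs cont=20.5565 → 20.7983 [stop]  node(3,3) S=92.5577 payoff=2.3323 vs cont=6.2205 → 6.2205 [wait]  ⇒ S*(3)=74.0917
t_2: node(2,0) S=53.0646 payoff=41.8254 vs cont=41.5835 → 41.8254 [stop]  node(2,1) S=66.2900 payoff=28.6000 vs cont=28.3581 → 28.6000 [stop]  node(2,2) S=82.8116 payoff=12.0784 vs cont=13.7124 → 13.7124 [wait]  ⇒ S*(2)=66.2900
t_1: node(1,0) S=59.3098 payoff=35.5802 vs cont=35.3383 → 35.5802 [stop]  node(1,1) S=74.0917 payoff=20.7983 vs cont=21.3448 → 21.3448 [wait]  ⇒ S*(1)=59.3098
t_0: node(0,0) S=66.2900 payoff=28.6000 vs cont=28.6218 → 28.6218 [wait]  ⇒ S*(0)=-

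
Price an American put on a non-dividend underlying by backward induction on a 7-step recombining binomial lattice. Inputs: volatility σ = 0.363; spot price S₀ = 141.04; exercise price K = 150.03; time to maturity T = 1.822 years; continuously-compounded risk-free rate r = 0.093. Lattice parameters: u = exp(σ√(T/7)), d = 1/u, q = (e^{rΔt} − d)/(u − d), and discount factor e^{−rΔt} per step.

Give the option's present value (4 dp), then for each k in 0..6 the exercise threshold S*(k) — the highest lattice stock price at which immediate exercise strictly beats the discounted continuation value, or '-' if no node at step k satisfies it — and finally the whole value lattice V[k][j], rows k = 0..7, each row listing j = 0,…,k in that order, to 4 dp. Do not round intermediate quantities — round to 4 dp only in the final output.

params: Δt=0.26029 u=1.20345 d=0.83094 q=0.51961 e^(-rΔt)=0.97608
t_7 payoffs: 111.4524 94.1580 69.1105 32.8340 0.0000 0.0000 0.0000 0.0000
t_6: node(6,0) S=46.4263 payoff=103.6037 vs cont=100.0155 → 103.6037 [stop]  node(6,1) S=67.2394 payoff=82.7906 vs cont=79.2025 → 82.7906 [stop]  node(6,2) S=97.3830 payoff=52.6470 vs cont=49.0589 → 52.6470 [stop]  node(6,3) S=141.0400 payoff=8.9900 vs cont=15.3960 → 15.3960 [wait]  node(6,4) S=204.2686 payoff=0.0000 vs cont=0.0000 → 0.0000 [wait]  node(6,5) S=295.8427 payoff=0.0000 vs cont=0.0000 → 0.0000 [wait]  node(6,6) S=428.4697 payoff=0.0000 vs cont=0.0000 → 0.0000 [wait]  ⇒ S*(6)=97.3830
t_5: node(5,0) S=55.8720 payoff=94.1580 vs cont=90.5699 → 94.1580 [stop]  node(5,1) S=80.9195 payoff=69.1105 vs cont=65.5224 → 69.1105 [stop]  node(5,2) S=117.1960 payoff=32.8340 vs cont=32.4949 → 32.8340 [stop]  node(5,3) S=169.7352 payoff=0.0000 vs cont=7.2192 → 7.2192 [wait]  node(5,4) S=245.8279 payoff=0.0000 vs cont=0.0000 → 0.0000 [wait]  node(5,5) S=356.0332 payoff=0.0000 vs cont=0.0000 → 0.0000 [wait]  ⇒ S*(5)=117.1960
t_4: node(4,0) S=67.2394 payoff=82.7906 vs cont=79.2025 → 82.7906 [stop]  node(4,1) S=97.3830 payoff=52.6470 vs cont=49.0589 → 52.6470 [stop]  node(4,2) S=141.0400 payoff=8.9900 vs cont=19.0574 → 19.0574 [wait]  node(4,3) S=204.2686 payoff=0.0000 vs cont=3.3851 → 3.3851 [wait]  node(4,4) S=295.8427 payoff=0.0000 vs cont=0.0000 → 0.0000 [wait]  ⇒ S*(4)=97.3830
t_3: node(3,0) S=80.9195 payoff=69.1105 vs cont=65.5224 → 69.1105 [stop]  node(3,1) S=117.1960 payoff=32.8340 vs cont=34.3519 → 34.3519 [wait]  node(3,2) S=169.7352 payoff=0.0000 vs cont=10.6530 → 10.6530 [wait]  node(3,3) S=245.8279 payoff=0.0000 vs cont=1.5873 → 1.5873 [wait]  ⇒ S*(3)=80.9195
t_2: node(2,0) S=97.3830 payoff=52.6470 vs cont=49.8288 → 52.6470 [stop]  node(2,1) S=141.0400 payoff=8.9900 vs cont=21.5107 → 21.5107 [wait]  node(2,2) S=204.2686 payoff=0.0000 vs cont=5.8003 → 5.8003 [wait]  ⇒ S*(2)=97.3830
t_1: node(1,0) S=117.1960 payoff=32.8340 vs cont=35.5962 → 35.5962 [wait]  node(1,1) S=169.7352 payoff=0.0000 vs cont=13.0282 → 13.0282 [wait]  ⇒ S*(1)=-
t_0: node(0,0) S=141.0400 payoff=8.9900 vs cont=23.2988 → 23.2988 [wait]  ⇒ S*(0)=-

price = 23.2988
boundary = - - 97.3830 80.9195 97.3830 117.1960 97.3830
tree:
23.2988
35.5962 13.0282
52.6470 21.5107 5.8003
69.1105 34.3519 10.6530 1.5873
82.7906 52.6470 19.0574 3.3851 0.0000
94.1580 69.1105 32.8340 7.2192 0.0000 0.0000
103.6037 82.7906 52.6470 15.3960 0.0000 0.0000 0.0000
111.4524 94.1580 69.1105 32.8340 0.0000 0.0000 0.0000 0.0000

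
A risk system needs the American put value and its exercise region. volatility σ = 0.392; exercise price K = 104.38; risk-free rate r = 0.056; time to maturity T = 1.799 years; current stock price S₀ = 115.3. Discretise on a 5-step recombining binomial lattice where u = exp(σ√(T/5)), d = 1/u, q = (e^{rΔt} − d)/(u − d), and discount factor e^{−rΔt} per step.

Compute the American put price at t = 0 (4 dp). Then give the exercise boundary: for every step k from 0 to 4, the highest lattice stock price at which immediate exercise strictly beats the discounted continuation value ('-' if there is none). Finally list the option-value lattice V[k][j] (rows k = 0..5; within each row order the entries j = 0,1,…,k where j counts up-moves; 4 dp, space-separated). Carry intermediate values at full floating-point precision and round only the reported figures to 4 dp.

price = 14.3744
boundary = - - - 56.9477 72.0434
tree:
14.3744
22.2389 6.6063
33.2347 11.4679 1.7086
47.4323 19.5172 3.3810 0.0000
59.3649 32.3366 6.6905 0.0000 0.0000
68.7971 47.4323 13.2395 0.0000 0.0000 0.0000

Δt=0.35980  u=1.26508  d=0.79046  q=0.48437  discount=0.98005
step 5 (expiry): payoffs max(K−S,0) = 68.7971 47.4323 13.2395 0.0000 0.0000 0.0000
step 4: (k=4,j=0): S=45.0151, (K−S)⁺=59.3649, hold=57.2828 ⇒ V=59.3649 exercise | (k=4,j=1): S=72.0434, (K−S)⁺=32.3366, hold=30.2546 ⇒ V=32.3366 exercise | (k=4,j=2): S=115.3000, (K−S)⁺=0.0000, hold=6.6905 ⇒ V=6.6905 continue | (k=4,j=3): S=184.5290, (K−S)⁺=0.0000, hold=0.0000 ⇒ V=0.0000 continue | (k=4,j=4): S=295.3249, (K−S)⁺=0.0000, hold=0.0000 ⇒ V=0.0000 continue  boundary S*=72.0434
step 3: (k=3,j=0): S=56.9477, (K−S)⁺=47.4323, hold=45.3502 ⇒ V=47.4323 exercise | (k=3,j=1): S=91.1405, (K−S)⁺=13.2395, hold=19.5172 ⇒ V=19.5172 continue | (k=3,j=2): S=145.8636, (K−S)⁺=0.0000, hold=3.3810 ⇒ V=3.3810 continue | (k=3,j=3): S=233.4438, (K−S)⁺=0.0000, hold=0.0000 ⇒ V=0.0000 continue  boundary S*=56.9477
step 2: (k=2,j=0): S=72.0434, (K−S)⁺=32.3366, hold=33.2347 ⇒ V=33.2347 continue | (k=2,j=1): S=115.3000, (K−S)⁺=0.0000, hold=11.4679 ⇒ V=11.4679 continue | (k=2,j=2): S=184.5290, (K−S)⁺=0.0000, hold=1.7086 ⇒ V=1.7086 continue  boundary S*=-
step 1: (k=1,j=0): S=91.1405, (K−S)⁺=13.2395, hold=22.2389 ⇒ V=22.2389 continue | (k=1,j=1): S=145.8636, (K−S)⁺=0.0000, hold=6.6063 ⇒ V=6.6063 continue  boundary S*=-
step 0: (k=0,j=0): S=115.3000, (K−S)⁺=0.0000, hold=14.3744 ⇒ V=14.3744 continue  boundary S*=-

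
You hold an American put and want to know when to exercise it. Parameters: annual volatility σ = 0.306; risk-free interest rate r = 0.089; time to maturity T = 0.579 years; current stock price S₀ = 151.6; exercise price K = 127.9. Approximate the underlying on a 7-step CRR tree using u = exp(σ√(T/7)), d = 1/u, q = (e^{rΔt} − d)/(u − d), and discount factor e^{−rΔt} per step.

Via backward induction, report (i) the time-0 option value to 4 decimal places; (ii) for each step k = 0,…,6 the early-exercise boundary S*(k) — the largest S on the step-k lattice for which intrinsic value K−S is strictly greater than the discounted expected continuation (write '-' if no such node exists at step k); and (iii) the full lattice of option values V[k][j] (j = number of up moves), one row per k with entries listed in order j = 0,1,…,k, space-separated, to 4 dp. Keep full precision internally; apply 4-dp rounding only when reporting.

price = 3.2295
boundary = - - - - 106.6148 97.6331 106.6148
tree:
3.2295
5.4221 1.2510
8.8658 2.3197 0.2821
14.0267 4.2266 0.5919 0.0000
21.2852 7.5242 1.2421 0.0000 0.0000
30.2669 12.9662 2.6064 0.0000 0.0000 0.0000
38.4920 21.2852 5.4694 0.0000 0.0000 0.0000 0.0000
46.0241 30.2669 11.4773 0.0000 0.0000 0.0000 0.0000 0.0000

Δt=0.08271  u=1.09199  d=0.91576  q=0.51994  discount=0.99267
step 7 (expiry): payoffs max(K−S,0) = 46.0241 30.2669 11.4773 0.0000 0.0000 0.0000 0.0000 0.0000
step 6: (k=6,j=0): S=89.4080, (K−S)⁺=38.4920, hold=37.5539 ⇒ V=38.4920 exercise | (k=6,j=1): S=106.6148, (K−S)⁺=21.2852, hold=20.3472 ⇒ V=21.2852 exercise | (k=6,j=2): S=127.1330, (K−S)⁺=0.7670, hold=5.4694 ⇒ V=5.4694 continue | (k=6,j=3): S=151.6000, (K−S)⁺=0.0000, hold=0.0000 ⇒ V=0.0000 continue | (k=6,j=4): S=180.7757, (K−S)⁺=0.0000, hold=0.0000 ⇒ V=0.0000 continue | (k=6,j=5): S=215.5664, (K−S)⁺=0.0000, hold=0.0000 ⇒ V=0.0000 continue | (k=6,j=6): S=257.0526, (K−S)⁺=0.0000, hold=0.0000 ⇒ V=0.0000 continue  boundary S*=106.6148
step 5: (k=5,j=0): S=97.6331, (K−S)⁺=30.2669, hold=29.3289 ⇒ V=30.2669 exercise | (k=5,j=1): S=116.4227, (K−S)⁺=11.4773, hold=12.9662 ⇒ V=12.9662 continue | (k=5,j=2): S=138.8285, (K−S)⁺=0.0000, hold=2.6064 ⇒ V=2.6064 continue | (k=5,j=3): S=165.5464, (K−S)⁺=0.0000, hold=0.0000 ⇒ V=0.0000 continue | (k=5,j=4): S=197.4061, (K−S)⁺=0.0000, hold=0.0000 ⇒ V=0.0000 continue | (k=5,j=5): S=235.3973, (K−S)⁺=0.0000, hold=0.0000 ⇒ V=0.0000 continue  boundary S*=97.6331
step 4: (k=4,j=0): S=106.6148, (K−S)⁺=21.2852, hold=21.1156 ⇒ V=21.2852 exercise | (k=4,j=1): S=127.1330, (K−S)⁺=0.7670, hold=7.5242 ⇒ V=7.5242 continue | (k=4,j=2): S=151.6000, (K−S)⁺=0.0000, hold=1.2421 ⇒ V=1.2421 continue | (k=4,j=3): S=180.7757, (K−S)⁺=0.0000, hold=0.0000 ⇒ V=0.0000 continue | (k=4,j=4): S=215.5664, (K−S)⁺=0.0000, hold=0.0000 ⇒ V=0.0000 continue  boundary S*=106.6148
step 3: (k=3,j=0): S=116.4227, (K−S)⁺=11.4773, hold=14.0267 ⇒ V=14.0267 continue | (k=3,j=1): S=138.8285, (K−S)⁺=0.0000, hold=4.2266 ⇒ V=4.2266 continue | (k=3,j=2): S=165.5464, (K−S)⁺=0.0000, hold=0.5919 ⇒ V=0.5919 continue | (k=3,j=3): S=197.4061, (K−S)⁺=0.0000, hold=0.0000 ⇒ V=0.0000 continue  boundary S*=-
step 2: (k=2,j=0): S=127.1330, (K−S)⁺=0.7670, hold=8.8658 ⇒ V=8.8658 continue | (k=2,j=1): S=151.6000, (K−S)⁺=0.0000, hold=2.3197 ⇒ V=2.3197 continue | (k=2,j=2): S=180.7757, (K−S)⁺=0.0000, hold=0.2821 ⇒ V=0.2821 continue  boundary S*=-
step 1: (k=1,j=0): S=138.8285, (K−S)⁺=0.0000, hold=5.4221 ⇒ V=5.4221 continue | (k=1,j=1): S=165.5464, (K−S)⁺=0.0000, hold=1.2510 ⇒ V=1.2510 continue  boundary S*=-
step 0: (k=0,j=0): S=151.6000, (K−S)⁺=0.0000, hold=3.2295 ⇒ V=3.2295 continue  boundary S*=-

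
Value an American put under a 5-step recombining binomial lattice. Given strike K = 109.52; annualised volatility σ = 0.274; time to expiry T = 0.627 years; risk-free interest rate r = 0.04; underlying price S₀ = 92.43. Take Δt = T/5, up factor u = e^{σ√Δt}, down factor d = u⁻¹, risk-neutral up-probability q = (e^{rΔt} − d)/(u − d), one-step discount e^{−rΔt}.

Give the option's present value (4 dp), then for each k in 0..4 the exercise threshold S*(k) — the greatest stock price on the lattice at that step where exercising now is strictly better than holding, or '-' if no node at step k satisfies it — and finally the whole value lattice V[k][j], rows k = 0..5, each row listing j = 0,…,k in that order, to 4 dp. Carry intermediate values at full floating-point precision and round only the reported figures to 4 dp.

Δt=0.12540, u=1.10189, d=0.90753, q=0.50163, disc=e^(-rΔt)=0.99500
k=5 terminal: V=max(K-S,0) → 52.6192 40.4330 25.6370 7.6721 0.0000 0.0000
k=4: j=0 S=62.6985 intr=46.8215 cont=46.2735 V=46.8215[EX]; j=1 S=76.1264 intr=33.3936 cont=32.8457 V=33.3936[EX]; j=2 S=92.4300 intr=17.0900 cont=16.5420 V=17.0900[EX]; j=3 S=112.2253 intr=0.0000 cont=3.8044 V=3.8044[hold]; j=4 S=136.2601 intr=0.0000 cont=0.0000 V=0.0000[hold]  S*(4)=92.4300
k=3: j=0 S=69.0870 intr=40.4330 cont=39.8851 V=40.4330[EX]; j=1 S=83.8830 intr=25.6370 cont=25.0890 V=25.6370[EX]; j=2 S=101.8479 intr=7.6721 cont=10.3733 V=10.3733[hold]; j=3 S=123.6602 intr=0.0000 cont=1.8865 V=1.8865[hold]  S*(3)=83.8830
k=2: j=0 S=76.1264 intr=33.3936 cont=32.8457 V=33.3936[EX]; j=1 S=92.4300 intr=17.0900 cont=17.8902 V=17.8902[hold]; j=2 S=112.2253 intr=0.0000 cont=6.0854 V=6.0854[hold]  S*(2)=76.1264
k=1: j=0 S=83.8830 intr=25.6370 cont=25.4884 V=25.6370[EX]; j=1 S=101.8479 intr=7.6721 cont=11.9087 V=11.9087[hold]  S*(1)=83.8830
k=0: j=0 S=92.4300 intr=17.0900 cont=18.6566 V=18.6566[hold]  S*(0)=-

price = 18.6566
boundary = - 83.8830 76.1264 83.8830 92.4300
tree:
18.6566
25.6370 11.9087
33.3936 17.8902 6.0854
40.4330 25.6370 10.3733 1.8865
46.8215 33.3936 17.0900 3.8044 0.0000
52.6192 40.4330 25.6370 7.6721 0.0000 0.0000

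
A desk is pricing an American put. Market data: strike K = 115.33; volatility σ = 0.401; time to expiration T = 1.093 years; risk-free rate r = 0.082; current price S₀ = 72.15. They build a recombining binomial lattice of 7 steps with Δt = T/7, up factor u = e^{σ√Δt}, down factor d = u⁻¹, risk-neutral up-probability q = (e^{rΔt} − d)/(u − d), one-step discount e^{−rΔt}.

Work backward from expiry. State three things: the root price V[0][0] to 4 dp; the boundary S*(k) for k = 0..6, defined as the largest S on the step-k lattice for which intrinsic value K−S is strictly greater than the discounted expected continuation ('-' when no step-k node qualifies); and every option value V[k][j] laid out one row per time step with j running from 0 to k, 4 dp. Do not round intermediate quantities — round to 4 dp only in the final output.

Δt=0.15614  u=1.17170  d=0.85346  q=0.50096  discount=0.98728
step 7 (expiry): payoffs max(K−S,0) = 91.5329 82.6595 70.4773 53.7528 30.7919 0.0000 0.0000 0.0000
step 6: (k=6,j=0): S=27.8830, (K−S)⁺=87.4470, hold=85.9797 ⇒ V=87.4470 exercise | (k=6,j=1): S=38.2800, (K−S)⁺=77.0500, hold=75.5827 ⇒ V=77.0500 exercise | (k=6,j=2): S=52.5538, (K−S)⁺=62.7762, hold=61.3089 ⇒ V=62.7762 exercise | (k=6,j=3): S=72.1500, (K−S)⁺=43.1800, hold=41.7128 ⇒ V=43.1800 exercise | (k=6,j=4): S=99.0532, (K−S)⁺=16.2768, hold=15.1709 ⇒ V=16.2768 exercise | (k=6,j=5): S=135.9880, (K−S)⁺=0.0000, hold=0.0000 ⇒ V=0.0000 continue | (k=6,j=6): S=186.6950, (K−S)⁺=0.0000, hold=0.0000 ⇒ V=0.0000 continue  boundary S*=99.0532
step 5: (k=5,j=0): S=32.6705, (K−S)⁺=82.6595, hold=81.1922 ⇒ V=82.6595 exercise | (k=5,j=1): S=44.8527, (K−S)⁺=70.4773, hold=69.0101 ⇒ V=70.4773 exercise | (k=5,j=2): S=61.5772, (K−S)⁺=53.7528, hold=52.2855 ⇒ V=53.7528 exercise | (k=5,j=3): S=84.5381, (K−S)⁺=30.7919, hold=29.3247 ⇒ V=30.7919 exercise | (k=5,j=4): S=116.0605, (K−S)⁺=0.0000, hold=8.0194 ⇒ V=8.0194 continue | (k=5,j=5): S=159.3370, (K−S)⁺=0.0000, hold=0.0000 ⇒ V=0.0000 continue  boundary S*=84.5381
step 4: (k=4,j=0): S=38.2800, (K−S)⁺=77.0500, hold=75.5827 ⇒ V=77.0500 exercise | (k=4,j=1): S=52.5538, (K−S)⁺=62.7762, hold=61.3089 ⇒ V=62.7762 exercise | (k=4,j=2): S=72.1500, (K−S)⁺=43.1800, hold=41.7128 ⇒ V=43.1800 exercise | (k=4,j=3): S=99.0532, (K−S)⁺=16.2768, hold=19.1372 ⇒ V=19.1372 continue | (k=4,j=4): S=135.9880, (K−S)⁺=0.0000, hold=3.9511 ⇒ V=3.9511 continue  boundary S*=72.1500
step 3: (k=3,j=0): S=44.8527, (K−S)⁺=70.4773, hold=69.0101 ⇒ V=70.4773 exercise | (k=3,j=1): S=61.5772, (K−S)⁺=53.7528, hold=52.2855 ⇒ V=53.7528 exercise | (k=3,j=2): S=84.5381, (K−S)⁺=30.7919, hold=30.7394 ⇒ V=30.7919 exercise | (k=3,j=3): S=116.0605, (K−S)⁺=0.0000, hold=11.3829 ⇒ V=11.3829 continue  boundary S*=84.5381
step 2: (k=2,j=0): S=52.5538, (K−S)⁺=62.7762, hold=61.3089 ⇒ V=62.7762 exercise | (k=2,j=1): S=72.1500, (K−S)⁺=43.1800, hold=41.7128 ⇒ V=43.1800 exercise | (k=2,j=2): S=99.0532, (K−S)⁺=16.2768, hold=20.8007 ⇒ V=20.8007 continue  boundary S*=72.1500
step 1: (k=1,j=0): S=61.5772, (K−S)⁺=53.7528, hold=52.2855 ⇒ V=53.7528 exercise | (k=1,j=1): S=84.5381, (K−S)⁺=30.7919, hold=31.5621 ⇒ V=31.5621 continue  boundary S*=61.5772
step 0: (k=0,j=0): S=72.1500, (K−S)⁺=43.1800, hold=42.0937 ⇒ V=43.1800 exercise  boundary S*=72.1500

price = 43.1800
boundary = 72.1500 61.5772 72.1500 84.5381 72.1500 84.5381 99.0532
tree:
43.1800
53.7528 31.5621
62.7762 43.1800 20.8007
70.4773 53.7528 30.7919 11.3829
77.0500 62.7762 43.1800 19.1372 3.9511
82.6595 70.4773 53.7528 30.7919 8.0194 0.0000
87.4470 77.0500 62.7762 43.1800 16.2768 0.0000 0.0000
91.5329 82.6595 70.4773 53.7528 30.7919 0.0000 0.0000 0.0000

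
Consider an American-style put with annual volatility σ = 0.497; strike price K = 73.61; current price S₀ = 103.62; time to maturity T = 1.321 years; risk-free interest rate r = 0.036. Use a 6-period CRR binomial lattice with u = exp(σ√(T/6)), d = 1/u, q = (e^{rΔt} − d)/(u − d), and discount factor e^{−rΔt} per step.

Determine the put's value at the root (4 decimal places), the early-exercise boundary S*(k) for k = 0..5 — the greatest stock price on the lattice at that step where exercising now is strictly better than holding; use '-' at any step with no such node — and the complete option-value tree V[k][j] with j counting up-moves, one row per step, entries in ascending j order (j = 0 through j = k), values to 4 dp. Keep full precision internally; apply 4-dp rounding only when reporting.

price = 7.5591
boundary = - - - - 40.7690 51.4765
tree:
7.5591
11.4163 3.1416
16.8172 5.2451 0.7156
23.9989 8.6397 1.3328 0.0000
32.8410 13.9878 2.4827 0.0000 0.0000
41.3212 22.1335 4.6245 0.0000 0.0000 0.0000
48.0375 32.8410 8.6140 0.0000 0.0000 0.0000 0.0000

Δt=0.22017, u=1.26264, d=0.79199, q=0.45887, disc=e^(-rΔt)=0.99211
k=6 terminal: V=max(K-S,0) → 48.0375 32.8410 8.6140 0.0000 0.0000 0.0000 0.0000
k=5: j=0 S=32.2888 intr=41.3212 cont=40.7401 V=41.3212[EX]; j=1 S=51.4765 intr=22.1335 cont=21.5524 V=22.1335[EX]; j=2 S=82.0664 intr=0.0000 cont=4.6245 V=4.6245[hold]; j=3 S=130.8344 intr=0.0000 cont=0.0000 V=0.0000[hold]; j=4 S=208.5828 intr=0.0000 cont=0.0000 V=0.0000[hold]; j=5 S=332.5333 intr=0.0000 cont=0.0000 V=0.0000[hold]  S*(5)=51.4765
k=4: j=0 S=40.7690 intr=32.8410 cont=32.2598 V=32.8410[EX]; j=1 S=64.9960 intr=8.6140 cont=13.9878 V=13.9878[hold]; j=2 S=103.6200 intr=0.0000 cont=2.4827 V=2.4827[hold]; j=3 S=165.1963 intr=0.0000 cont=0.0000 V=0.0000[hold]; j=4 S=263.3643 intr=0.0000 cont=0.0000 V=0.0000[hold]  S*(4)=40.7690
k=3: j=0 S=51.4765 intr=22.1335 cont=23.9989 V=23.9989[hold]; j=1 S=82.0664 intr=0.0000 cont=8.6397 V=8.6397[hold]; j=2 S=130.8344 intr=0.0000 cont=1.3328 V=1.3328[hold]; j=3 S=208.5828 intr=0.0000 cont=0.0000 V=0.0000[hold]  S*(3)=-
k=2: j=0 S=64.9960 intr=8.6140 cont=16.8172 V=16.8172[hold]; j=1 S=103.6200 intr=0.0000 cont=5.2451 V=5.2451[hold]; j=2 S=165.1963 intr=0.0000 cont=0.7156 V=0.7156[hold]  S*(2)=-
k=1: j=0 S=82.0664 intr=0.0000 cont=11.4163 V=11.4163[hold]; j=1 S=130.8344 intr=0.0000 cont=3.1416 V=3.1416[hold]  S*(1)=-
k=0: j=0 S=103.6200 intr=0.0000 cont=7.5591 V=7.5591[hold]  S*(0)=-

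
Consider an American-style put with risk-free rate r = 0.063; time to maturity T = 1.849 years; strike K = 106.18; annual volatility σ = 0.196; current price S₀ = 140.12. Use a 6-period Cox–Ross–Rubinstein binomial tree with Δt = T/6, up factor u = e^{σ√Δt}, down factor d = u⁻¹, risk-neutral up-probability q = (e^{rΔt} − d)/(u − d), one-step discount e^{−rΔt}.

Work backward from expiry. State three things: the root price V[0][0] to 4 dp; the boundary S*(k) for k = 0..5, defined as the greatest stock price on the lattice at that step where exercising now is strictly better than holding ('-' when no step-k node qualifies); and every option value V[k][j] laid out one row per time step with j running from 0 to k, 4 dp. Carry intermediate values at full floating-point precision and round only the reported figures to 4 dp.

price = 1.0210
boundary = - - - - 90.6748 81.3267
tree:
1.0210
2.0914 0.2249
4.2016 0.5245 0.0000
8.2234 1.2230 0.0000 0.0000
15.5052 2.8517 0.0000 0.0000 0.0000
24.8533 6.6495 0.0000 0.0000 0.0000 0.0000
33.2377 15.5052 0.0000 0.0000 0.0000 0.0000 0.0000

params: Δt=0.30817 u=1.11494 d=0.89691 q=0.56274 e^(-rΔt)=0.98077
t_6 payoffs: 33.2377 15.5052 0.0000 0.0000 0.0000 0.0000 0.0000
t_5: node(5,0) S=81.3267 payoff=24.8533 vs cont=22.8118 → 24.8533 [stop]  node(5,1) S=101.0974 payoff=5.0826 vs cont=6.6495 → 6.6495 [wait]  node(5,2) S=125.6744 payoff=0.0000 vs cont=0.0000 → 0.0000 [wait]  node(5,3) S=156.2261 payoff=0.0000 vs cont=0.0000 → 0.0000 [wait]  node(5,4) S=194.2050 payoff=0.0000 vs cont=0.0000 → 0.0000 [wait]  node(5,5) S=241.4166 payoff=0.0000 vs cont=0.0000 → 0.0000 [wait]  ⇒ S*(5)=81.3267
t_4: node(4,0) S=90.6748 payoff=15.5052 vs cont=14.3285 → 15.5052 [stop]  node(4,1) S=112.7180 payoff=0.0000 vs cont=2.8517 → 2.8517 [wait]  node(4,2) S=140.1200 payoff=0.0000 vs cont=0.0000 → 0.0000 [wait]  node(4,3) S=174.1835 payoff=0.0000 vs cont=0.0000 → 0.0000 [wait]  node(4,4) S=216.5279 payoff=0.0000 vs cont=0.0000 → 0.0000 [wait]  ⇒ S*(4)=90.6748
t_3: node(3,0) S=101.0974 payoff=5.0826 vs cont=8.2234 → 8.2234 [wait]  node(3,1) S=125.6744 payoff=0.0000 vs cont=1.2230 → 1.2230 [wait]  node(3,2) S=156.2261 payoff=0.0000 vs cont=0.0000 → 0.0000 [wait]  node(3,3) S=194.2050 payoff=0.0000 vs cont=0.0000 → 0.0000 [wait]  ⇒ S*(3)=-
t_2: node(2,0) S=112.7180 payoff=0.0000 vs cont=4.2016 → 4.2016 [wait]  node(2,1) S=140.1200 payoff=0.0000 vs cont=0.5245 → 0.5245 [wait]  node(2,2) S=174.1835 payoff=0.0000 vs cont=0.0000 → 0.0000 [wait]  ⇒ S*(2)=-
t_1: node(1,0) S=125.6744 payoff=0.0000 vs cont=2.0914 → 2.0914 [wait]  node(1,1) S=156.2261 payoff=0.0000 vs cont=0.2249 → 0.2249 [wait]  ⇒ S*(1)=-
t_0: node(0,0) S=140.1200 payoff=0.0000 vs cont=1.0210 → 1.0210 [wait]  ⇒ S*(0)=-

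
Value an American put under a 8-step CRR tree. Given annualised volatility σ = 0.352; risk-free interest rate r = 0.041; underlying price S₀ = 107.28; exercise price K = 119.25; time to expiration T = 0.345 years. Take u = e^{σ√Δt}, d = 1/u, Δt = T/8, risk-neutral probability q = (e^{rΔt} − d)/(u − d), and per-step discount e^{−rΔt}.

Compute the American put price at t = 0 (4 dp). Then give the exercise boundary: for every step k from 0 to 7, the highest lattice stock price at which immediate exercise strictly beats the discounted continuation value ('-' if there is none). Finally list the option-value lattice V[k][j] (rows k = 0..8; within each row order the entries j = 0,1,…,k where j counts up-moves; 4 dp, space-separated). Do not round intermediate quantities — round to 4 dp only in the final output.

Δt=0.04312, u=1.07584, d=0.92951, q=0.49383, disc=e^(-rΔt)=0.99823
k=8 terminal: V=max(K-S,0) → 59.4709 50.0603 39.1682 26.5614 11.9700 0.0000 0.0000 0.0000 0.0000
k=7: j=0 S=64.3125 intr=54.9375 cont=54.7268 V=54.9375[EX]; j=1 S=74.4368 intr=44.8132 cont=44.6025 V=44.8132[EX]; j=2 S=86.1549 intr=33.0951 cont=32.8844 V=33.0951[EX]; j=3 S=99.7178 intr=19.5322 cont=19.3216 V=19.5322[EX]; j=4 S=115.4157 intr=3.8343 cont=6.0482 V=6.0482[hold]; j=5 S=133.5849 intr=0.0000 cont=0.0000 V=0.0000[hold]; j=6 S=154.6143 intr=0.0000 cont=0.0000 V=0.0000[hold]; j=7 S=178.9543 intr=0.0000 cont=0.0000 V=0.0000[hold]  S*(7)=99.7178
k=6: j=0 S=69.1897 intr=50.0603 cont=49.8496 V=50.0603[EX]; j=1 S=80.0818 intr=39.1682 cont=38.9575 V=39.1682[EX]; j=2 S=92.6886 intr=26.5614 cont=26.3507 V=26.5614[EX]; j=3 S=107.2800 intr=11.9700 cont=12.8507 V=12.8507[hold]; j=4 S=124.1684 intr=0.0000 cont=3.0560 V=3.0560[hold]; j=5 S=143.7155 intr=0.0000 cont=0.0000 V=0.0000[hold]; j=6 S=166.3397 intr=0.0000 cont=0.0000 V=0.0000[hold]  S*(6)=92.6886
k=5: j=0 S=74.4368 intr=44.8132 cont=44.6025 V=44.8132[EX]; j=1 S=86.1549 intr=33.0951 cont=32.8844 V=33.0951[EX]; j=2 S=99.7178 intr=19.5322 cont=19.7557 V=19.7557[hold]; j=3 S=115.4157 intr=3.8343 cont=7.9997 V=7.9997[hold]; j=4 S=133.5849 intr=0.0000 cont=1.5441 V=1.5441[hold]; j=5 S=154.6143 intr=0.0000 cont=0.0000 V=0.0000[hold]  S*(5)=86.1549
k=4: j=0 S=80.0818 intr=39.1682 cont=38.9575 V=39.1682[EX]; j=1 S=92.6886 intr=26.5614 cont=26.4609 V=26.5614[EX]; j=2 S=107.2800 intr=11.9700 cont=13.9256 V=13.9256[hold]; j=3 S=124.1684 intr=0.0000 cont=4.8032 V=4.8032[hold]; j=4 S=143.7155 intr=0.0000 cont=0.7802 V=0.7802[hold]  S*(4)=92.6886
k=3: j=0 S=86.1549 intr=33.0951 cont=32.8844 V=33.0951[EX]; j=1 S=99.7178 intr=19.5322 cont=20.2856 V=20.2856[hold]; j=2 S=115.4157 intr=3.8343 cont=9.4041 V=9.4041[hold]; j=3 S=133.5849 intr=0.0000 cont=2.8116 V=2.8116[hold]  S*(3)=86.1549
k=2: j=0 S=92.6886 intr=26.5614 cont=26.7221 V=26.7221[hold]; j=1 S=107.2800 intr=11.9700 cont=14.8857 V=14.8857[hold]; j=2 S=124.1684 intr=0.0000 cont=6.1377 V=6.1377[hold]  S*(2)=-
k=1: j=0 S=99.7178 intr=19.5322 cont=20.8401 V=20.8401[hold]; j=1 S=115.4157 intr=3.8343 cont=10.5470 V=10.5470[hold]  S*(1)=-
k=0: j=0 S=107.2800 intr=11.9700 cont=15.7292 V=15.7292[hold]  S*(0)=-

price = 15.7292
boundary = - - - 86.1549 92.6886 86.1549 92.6886 99.7178
tree:
15.7292
20.8401 10.5470
26.7221 14.8857 6.1377
33.0951 20.2856 9.4041 2.8116
39.1682 26.5614 13.9256 4.8032 0.7802
44.8132 33.0951 19.7557 7.9997 1.5441 0.0000
50.0603 39.1682 26.5614 12.8507 3.0560 0.0000 0.0000
54.9375 44.8132 33.0951 19.5322 6.0482 0.0000 0.0000 0.0000
59.4709 50.0603 39.1682 26.5614 11.9700 0.0000 0.0000 0.0000 0.0000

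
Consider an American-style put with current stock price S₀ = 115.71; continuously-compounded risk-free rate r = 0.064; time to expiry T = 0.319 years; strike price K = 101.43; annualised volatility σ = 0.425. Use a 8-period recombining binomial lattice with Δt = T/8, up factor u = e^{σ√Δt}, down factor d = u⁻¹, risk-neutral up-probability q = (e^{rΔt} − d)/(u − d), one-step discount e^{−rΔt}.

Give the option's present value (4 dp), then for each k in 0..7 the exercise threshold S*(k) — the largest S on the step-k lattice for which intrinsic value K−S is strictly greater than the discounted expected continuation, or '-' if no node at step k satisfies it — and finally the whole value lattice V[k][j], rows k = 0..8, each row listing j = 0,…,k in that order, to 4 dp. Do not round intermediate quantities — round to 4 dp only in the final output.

price = 4.3008
boundary = - - - - - 75.6980 82.4027 89.7013
tree:
4.3008
6.5444 2.0235
9.7093 3.3343 0.6904
13.9743 5.3880 1.2464 0.1241
19.3884 8.4973 2.2289 0.2458 0.0000
25.7320 12.9867 3.9398 0.4869 0.0000 0.0000
31.8912 19.0273 6.8625 0.9644 0.0000 0.0000 0.0000
37.5493 25.7320 11.7287 1.9102 0.0000 0.0000 0.0000 0.0000
42.7470 31.8912 19.0273 3.7836 0.0000 0.0000 0.0000 0.0000 0.0000

Δt=0.03988  u=1.08857  d=0.91863  q=0.49383  discount=0.99745
step 8 (expiry): payoffs max(K−S,0) = 42.7470 31.8912 19.0273 3.7836 0.0000 0.0000 0.0000 0.0000 0.0000
step 7: (k=7,j=0): S=63.8807, (K−S)⁺=37.5493, hold=37.2908 ⇒ V=37.5493 exercise | (k=7,j=1): S=75.6980, (K−S)⁺=25.7320, hold=25.4735 ⇒ V=25.7320 exercise | (k=7,j=2): S=89.7013, (K−S)⁺=11.7287, hold=11.4701 ⇒ V=11.7287 exercise | (k=7,j=3): S=106.2952, (K−S)⁺=0.0000, hold=1.9102 ⇒ V=1.9102 continue | (k=7,j=4): S=125.9587, (K−S)⁺=0.0000, hold=0.0000 ⇒ V=0.0000 continue | (k=7,j=5): S=149.2598, (K−S)⁺=0.0000, hold=0.0000 ⇒ V=0.0000 continue | (k=7,j=6): S=176.8713, (K−S)⁺=0.0000, hold=0.0000 ⇒ V=0.0000 continue | (k=7,j=7): S=209.5907, (K−S)⁺=0.0000, hold=0.0000 ⇒ V=0.0000 continue  boundary S*=89.7013
step 6: (k=6,j=0): S=69.5388, (K−S)⁺=31.8912, hold=31.6327 ⇒ V=31.8912 exercise | (k=6,j=1): S=82.4027, (K−S)⁺=19.0273, hold=18.7687 ⇒ V=19.0273 exercise | (k=6,j=2): S=97.6464, (K−S)⁺=3.7836, hold=6.8625 ⇒ V=6.8625 continue | (k=6,j=3): S=115.7100, (K−S)⁺=0.0000, hold=0.9644 ⇒ V=0.9644 continue | (k=6,j=4): S=137.1152, (K−S)⁺=0.0000, hold=0.0000 ⇒ V=0.0000 continue | (k=6,j=5): S=162.4801, (K−S)⁺=0.0000, hold=0.0000 ⇒ V=0.0000 continue | (k=6,j=6): S=192.5372, (K−S)⁺=0.0000, hold=0.0000 ⇒ V=0.0000 continue  boundary S*=82.4027
step 5: (k=5,j=0): S=75.6980, (K−S)⁺=25.7320, hold=25.4735 ⇒ V=25.7320 exercise | (k=5,j=1): S=89.7013, (K−S)⁺=11.7287, hold=12.9867 ⇒ V=12.9867 continue | (k=5,j=2): S=106.2952, (K−S)⁺=0.0000, hold=3.9398 ⇒ V=3.9398 continue | (k=5,j=3): S=125.9587, (K−S)⁺=0.0000, hold=0.4869 ⇒ V=0.4869 continue | (k=5,j=4): S=149.2598, (K−S)⁺=0.0000, hold=0.0000 ⇒ V=0.0000 continue | (k=5,j=5): S=176.8713, (K−S)⁺=0.0000, hold=0.0000 ⇒ V=0.0000 continue  boundary S*=75.6980
step 4: (k=4,j=0): S=82.4027, (K−S)⁺=19.0273, hold=19.3884 ⇒ V=19.3884 continue | (k=4,j=1): S=97.6464, (K−S)⁺=3.7836, hold=8.4973 ⇒ V=8.4973 continue | (k=4,j=2): S=115.7100, (K−S)⁺=0.0000, hold=2.2289 ⇒ V=2.2289 continue | (k=4,j=3): S=137.1152, (K−S)⁺=0.0000, hold=0.2458 ⇒ V=0.2458 continue | (k=4,j=4): S=162.4801, (K−S)⁺=0.0000, hold=0.0000 ⇒ V=0.0000 continue  boundary S*=-
step 3: (k=3,j=0): S=89.7013, (K−S)⁺=11.7287, hold=13.9743 ⇒ V=13.9743 continue | (k=3,j=1): S=106.2952, (K−S)⁺=0.0000, hold=5.3880 ⇒ V=5.3880 continue | (k=3,j=2): S=125.9587, (K−S)⁺=0.0000, hold=1.2464 ⇒ V=1.2464 continue | (k=3,j=3): S=149.2598, (K−S)⁺=0.0000, hold=0.1241 ⇒ V=0.1241 continue  boundary S*=-
step 2: (k=2,j=0): S=97.6464, (K−S)⁺=3.7836, hold=9.7093 ⇒ V=9.7093 continue | (k=2,j=1): S=115.7100, (K−S)⁺=0.0000, hold=3.3343 ⇒ V=3.3343 continue | (k=2,j=2): S=137.1152, (K−S)⁺=0.0000, hold=0.6904 ⇒ V=0.6904 continue  boundary S*=-
step 1: (k=1,j=0): S=106.2952, (K−S)⁺=0.0000, hold=6.5444 ⇒ V=6.5444 continue | (k=1,j=1): S=125.9587, (K−S)⁺=0.0000, hold=2.0235 ⇒ V=2.0235 continue  boundary S*=-
step 0: (k=0,j=0): S=115.7100, (K−S)⁺=0.0000, hold=4.3008 ⇒ V=4.3008 continue  boundary S*=-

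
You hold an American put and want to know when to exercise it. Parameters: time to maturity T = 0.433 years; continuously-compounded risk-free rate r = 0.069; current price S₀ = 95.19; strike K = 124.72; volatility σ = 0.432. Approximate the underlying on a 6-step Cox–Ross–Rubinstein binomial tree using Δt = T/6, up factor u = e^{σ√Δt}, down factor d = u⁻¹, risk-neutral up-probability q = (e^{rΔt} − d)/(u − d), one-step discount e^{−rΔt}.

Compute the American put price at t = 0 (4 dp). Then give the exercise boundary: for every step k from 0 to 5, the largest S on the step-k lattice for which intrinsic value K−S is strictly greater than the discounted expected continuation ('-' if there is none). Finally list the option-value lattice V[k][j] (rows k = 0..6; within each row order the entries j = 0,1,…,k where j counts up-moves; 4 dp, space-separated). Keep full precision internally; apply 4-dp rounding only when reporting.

price = 30.6687
boundary = - 84.7599 75.4727 84.7599 95.1900 106.9035
tree:
30.6687
39.9601 21.4044
49.2473 29.9251 12.8404
57.5169 39.9601 19.8869 5.7088
64.8804 49.2473 29.5300 10.1509 1.1888
71.4371 57.5169 39.9601 17.8165 2.3541 0.0000
77.2753 64.8804 49.2473 29.5300 4.6616 0.0000 0.0000

params: Δt=0.07217 u=1.12305 d=0.89043 q=0.49248 e^(-rΔt)=0.99503
t_6 payoffs: 77.2753 64.8804 49.2473 29.5300 4.6616 0.0000 0.0000
t_5: node(5,0) S=53.2829 payoff=71.4371 vs cont=70.8176 → 71.4371 [stop]  node(5,1) S=67.2031 payoff=57.5169 vs cont=56.8974 → 57.5169 [stop]  node(5,2) S=84.7599 payoff=39.9601 vs cont=39.3406 → 39.9601 [stop]  node(5,3) S=106.9035 payoff=17.8165 vs cont=17.1970 → 17.8165 [stop]  node(5,4) S=134.8321 payoff=0.0000 vs cont=2.3541 → 2.3541 [wait]  node(5,5) S=170.0571 payoff=0.0000 vs cont=0.0000 → 0.0000 [wait]  ⇒ S*(5)=106.9035
t_4: node(4,0) S=59.8396 payoff=64.8804 vs cont=64.2609 → 64.8804 [stop]  node(4,1) S=75.4727 payoff=49.2473 vs cont=48.6278 → 49.2473 [stop]  node(4,2) S=95.1900 payoff=29.5300 vs cont=28.9105 → 29.5300 [stop]  node(4,3) S=120.0584 payoff=4.6616 vs cont=10.1509 → 10.1509 [wait]  node(4,4) S=151.4238 payoff=0.0000 vs cont=1.1888 → 1.1888 [wait]  ⇒ S*(4)=95.1900
t_3: node(3,0) S=67.2031 payoff=57.5169 vs cont=56.8974 → 57.5169 [stop]  node(3,1) S=84.7599 payoff=39.9601 vs cont=39.3406 → 39.9601 [stop]  node(3,2) S=106.9035 payoff=17.8165 vs cont=19.8869 → 19.8869 [wait]  node(3,3) S=134.8321 payoff=0.0000 vs cont=5.7088 → 5.7088 [wait]  ⇒ S*(3)=84.7599
t_2: node(2,0) S=75.4727 payoff=49.2473 vs cont=48.6278 → 49.2473 [stop]  node(2,1) S=95.1900 payoff=29.5300 vs cont=29.9251 → 29.9251 [wait]  node(2,2) S=120.0584 payoff=4.6616 vs cont=12.8404 → 12.8404 [wait]  ⇒ S*(2)=75.4727
t_1: node(1,0) S=84.7599 payoff=39.9601 vs cont=39.5342 → 39.9601 [stop]  node(1,1) S=106.9035 payoff=17.8165 vs cont=21.4044 → 21.4044 [wait]  ⇒ S*(1)=84.7599
t_0: node(0,0) S=95.1900 payoff=29.5300 vs cont=30.6687 → 30.6687 [wait]  ⇒ S*(0)=-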